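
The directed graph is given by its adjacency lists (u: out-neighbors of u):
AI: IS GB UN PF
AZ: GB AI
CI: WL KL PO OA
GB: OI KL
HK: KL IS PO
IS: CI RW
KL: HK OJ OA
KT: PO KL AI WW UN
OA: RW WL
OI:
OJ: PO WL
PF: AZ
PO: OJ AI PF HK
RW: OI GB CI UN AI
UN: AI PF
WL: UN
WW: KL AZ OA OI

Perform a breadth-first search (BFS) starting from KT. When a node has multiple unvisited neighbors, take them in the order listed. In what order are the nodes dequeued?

KT -> PO -> KL -> AI -> WW -> UN -> OJ -> PF -> HK -> OA -> IS -> GB -> AZ -> OI -> WL -> RW -> CI

Visit KT; enqueue PO, KL, AI, WW, UN → queue [PO, KL, AI, WW, UN]
Visit PO; enqueue OJ, PF, HK → queue [KL, AI, WW, UN, OJ, PF, HK]
Visit KL; enqueue OA → queue [AI, WW, UN, OJ, PF, HK, OA]
Visit AI; enqueue IS, GB → queue [WW, UN, OJ, PF, HK, OA, IS, GB]
Visit WW; enqueue AZ, OI → queue [UN, OJ, PF, HK, OA, IS, GB, AZ, OI]
Visit UN → queue [OJ, PF, HK, OA, IS, GB, AZ, OI]
Visit OJ; enqueue WL → queue [PF, HK, OA, IS, GB, AZ, OI, WL]
Visit PF → queue [HK, OA, IS, GB, AZ, OI, WL]
Visit HK → queue [OA, IS, GB, AZ, OI, WL]
Visit OA; enqueue RW → queue [IS, GB, AZ, OI, WL, RW]
Visit IS; enqueue CI → queue [GB, AZ, OI, WL, RW, CI]
Visit GB → queue [AZ, OI, WL, RW, CI]
Visit AZ → queue [OI, WL, RW, CI]
Visit OI → queue [WL, RW, CI]
Visit WL → queue [RW, CI]
Visit RW → queue [CI]
Visit CI → queue []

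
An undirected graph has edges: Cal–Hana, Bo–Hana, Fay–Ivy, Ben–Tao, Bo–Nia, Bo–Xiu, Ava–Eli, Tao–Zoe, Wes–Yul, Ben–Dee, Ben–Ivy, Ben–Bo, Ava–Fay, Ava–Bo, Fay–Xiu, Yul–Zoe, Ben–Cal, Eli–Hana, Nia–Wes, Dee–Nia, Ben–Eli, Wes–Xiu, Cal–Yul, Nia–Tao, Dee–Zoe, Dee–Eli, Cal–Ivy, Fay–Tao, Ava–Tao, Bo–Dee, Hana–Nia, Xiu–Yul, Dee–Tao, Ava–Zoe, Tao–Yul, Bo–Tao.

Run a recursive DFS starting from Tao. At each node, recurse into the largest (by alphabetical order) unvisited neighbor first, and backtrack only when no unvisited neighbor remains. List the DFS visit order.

Tao → Zoe → Yul → Xiu → Wes → Nia → Hana → Eli → Dee → Bo → Ben → Ivy → Fay → Ava → Cal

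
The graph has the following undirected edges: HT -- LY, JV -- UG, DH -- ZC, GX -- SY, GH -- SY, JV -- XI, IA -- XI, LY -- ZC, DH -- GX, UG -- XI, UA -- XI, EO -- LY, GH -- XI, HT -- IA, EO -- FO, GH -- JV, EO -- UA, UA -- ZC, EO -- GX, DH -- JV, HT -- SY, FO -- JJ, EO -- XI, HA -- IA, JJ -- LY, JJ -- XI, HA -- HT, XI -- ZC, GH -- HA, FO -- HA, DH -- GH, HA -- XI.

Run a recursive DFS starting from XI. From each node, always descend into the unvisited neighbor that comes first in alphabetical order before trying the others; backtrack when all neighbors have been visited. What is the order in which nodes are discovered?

Visit XI
XI → EO
EO → FO
FO → HA
HA → GH
GH → DH
DH → GX
GX → SY
SY → HT
HT → IA
HT → LY
LY → JJ
LY → ZC
ZC → UA
DH → JV
JV → UG

XI, EO, FO, HA, GH, DH, GX, SY, HT, IA, LY, JJ, ZC, UA, JV, UG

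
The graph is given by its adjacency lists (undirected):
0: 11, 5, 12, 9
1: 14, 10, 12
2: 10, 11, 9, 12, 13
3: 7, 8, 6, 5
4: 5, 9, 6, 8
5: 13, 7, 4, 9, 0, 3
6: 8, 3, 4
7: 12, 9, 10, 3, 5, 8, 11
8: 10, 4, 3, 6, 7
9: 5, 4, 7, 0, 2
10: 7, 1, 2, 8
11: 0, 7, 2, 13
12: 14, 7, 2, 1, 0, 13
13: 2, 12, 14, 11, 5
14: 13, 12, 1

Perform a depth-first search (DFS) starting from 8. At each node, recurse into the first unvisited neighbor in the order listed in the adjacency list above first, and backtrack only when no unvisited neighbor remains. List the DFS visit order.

Visit 8
8 → 10
10 → 7
7 → 12
12 → 14
14 → 13
13 → 2
2 → 11
11 → 0
0 → 5
5 → 4
4 → 9
4 → 6
6 → 3
14 → 1

8, 10, 7, 12, 14, 13, 2, 11, 0, 5, 4, 9, 6, 3, 1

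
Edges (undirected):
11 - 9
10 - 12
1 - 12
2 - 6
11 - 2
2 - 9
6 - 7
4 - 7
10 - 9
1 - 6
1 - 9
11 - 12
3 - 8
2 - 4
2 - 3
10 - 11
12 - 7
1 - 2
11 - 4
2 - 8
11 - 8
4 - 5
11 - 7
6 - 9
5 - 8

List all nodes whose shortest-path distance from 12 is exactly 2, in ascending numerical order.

2, 4, 6, 8, 9

Level 0: 12
Level 1: 1, 7, 10, 11
Level 2: 2, 4, 6, 8, 9
Level 3: 3, 5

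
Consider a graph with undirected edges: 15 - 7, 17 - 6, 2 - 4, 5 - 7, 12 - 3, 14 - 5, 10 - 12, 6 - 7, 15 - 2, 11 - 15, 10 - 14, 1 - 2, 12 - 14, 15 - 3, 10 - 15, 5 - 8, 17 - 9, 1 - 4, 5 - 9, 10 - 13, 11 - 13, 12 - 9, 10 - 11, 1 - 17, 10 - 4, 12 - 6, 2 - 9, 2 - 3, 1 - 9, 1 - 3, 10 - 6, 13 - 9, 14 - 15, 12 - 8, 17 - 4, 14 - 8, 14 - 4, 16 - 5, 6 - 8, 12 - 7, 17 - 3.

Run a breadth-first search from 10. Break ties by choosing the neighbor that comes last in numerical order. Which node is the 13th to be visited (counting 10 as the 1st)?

5

Visit 10; enqueue 15, 14, 13, 12, 11, 6, 4 → queue [15, 14, 13, 12, 11, 6, 4]
Visit 15; enqueue 7, 3, 2 → queue [14, 13, 12, 11, 6, 4, 7, 3, 2]
Visit 14; enqueue 8, 5 → queue [13, 12, 11, 6, 4, 7, 3, 2, 8, 5]
Visit 13; enqueue 9 → queue [12, 11, 6, 4, 7, 3, 2, 8, 5, 9]
Visit 12 → queue [11, 6, 4, 7, 3, 2, 8, 5, 9]
Visit 11 → queue [6, 4, 7, 3, 2, 8, 5, 9]
Visit 6; enqueue 17 → queue [4, 7, 3, 2, 8, 5, 9, 17]
Visit 4; enqueue 1 → queue [7, 3, 2, 8, 5, 9, 17, 1]
Visit 7 → queue [3, 2, 8, 5, 9, 17, 1]
Visit 3 → queue [2, 8, 5, 9, 17, 1]
Visit 2 → queue [8, 5, 9, 17, 1]
Visit 8 → queue [5, 9, 17, 1]
Visit 5; enqueue 16 → queue [9, 17, 1, 16]
Visit 9 → queue [17, 1, 16]
Visit 17 → queue [1, 16]
Visit 1 → queue [16]
Visit 16 → queue []

Visit order: 10, 15, 14, 13, 12, 11, 6, 4, 7, 3, 2, 8, 5, 9, 17, 1, 16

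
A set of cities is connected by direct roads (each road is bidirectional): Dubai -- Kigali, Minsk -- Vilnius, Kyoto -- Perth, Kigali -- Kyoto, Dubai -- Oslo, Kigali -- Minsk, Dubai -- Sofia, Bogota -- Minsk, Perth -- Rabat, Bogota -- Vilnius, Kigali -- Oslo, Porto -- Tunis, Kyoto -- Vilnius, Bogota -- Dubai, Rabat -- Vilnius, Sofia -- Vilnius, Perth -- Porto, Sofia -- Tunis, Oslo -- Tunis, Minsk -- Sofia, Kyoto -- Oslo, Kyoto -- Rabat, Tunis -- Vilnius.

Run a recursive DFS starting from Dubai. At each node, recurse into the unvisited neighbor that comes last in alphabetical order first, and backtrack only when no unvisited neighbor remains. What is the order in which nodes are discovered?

Dubai, Sofia, Vilnius, Tunis, Porto, Perth, Rabat, Kyoto, Oslo, Kigali, Minsk, Bogota

Visit Dubai
Dubai → Sofia
Sofia → Vilnius
Vilnius → Tunis
Tunis → Porto
Porto → Perth
Perth → Rabat
Rabat → Kyoto
Kyoto → Oslo
Oslo → Kigali
Kigali → Minsk
Minsk → Bogota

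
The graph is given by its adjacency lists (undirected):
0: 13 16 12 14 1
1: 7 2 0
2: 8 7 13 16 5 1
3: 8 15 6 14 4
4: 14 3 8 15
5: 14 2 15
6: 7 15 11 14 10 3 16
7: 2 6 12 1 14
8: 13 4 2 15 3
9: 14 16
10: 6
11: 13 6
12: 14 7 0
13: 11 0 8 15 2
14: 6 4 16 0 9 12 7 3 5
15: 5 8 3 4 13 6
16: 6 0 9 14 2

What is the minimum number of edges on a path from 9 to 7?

Level 0: 9
Level 1: 14, 16
Level 2: 0, 2, 3, 4, 5, 6, 7, 12
Level 3: 1, 8, 10, 11, 13, 15
7 first appears at level 2.

2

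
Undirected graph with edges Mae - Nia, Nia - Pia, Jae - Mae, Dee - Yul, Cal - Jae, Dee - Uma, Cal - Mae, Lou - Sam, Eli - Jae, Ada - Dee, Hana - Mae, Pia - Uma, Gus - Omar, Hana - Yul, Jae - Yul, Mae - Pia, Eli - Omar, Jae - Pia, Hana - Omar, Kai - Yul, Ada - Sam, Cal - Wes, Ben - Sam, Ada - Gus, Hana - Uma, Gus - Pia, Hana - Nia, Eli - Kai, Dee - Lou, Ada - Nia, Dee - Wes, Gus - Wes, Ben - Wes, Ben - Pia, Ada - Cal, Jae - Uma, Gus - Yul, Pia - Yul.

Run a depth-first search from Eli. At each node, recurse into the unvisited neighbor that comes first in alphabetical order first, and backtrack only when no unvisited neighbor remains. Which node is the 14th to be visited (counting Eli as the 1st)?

Visit Eli
Eli → Jae
Jae → Cal
Cal → Ada
Ada → Dee
Dee → Lou
Lou → Sam
Sam → Ben
Ben → Pia
Pia → Gus
Gus → Omar
Omar → Hana
Hana → Mae
Mae → Nia
Hana → Uma
Hana → Yul
Yul → Kai
Gus → Wes

Visit order: Eli, Jae, Cal, Ada, Dee, Lou, Sam, Ben, Pia, Gus, Omar, Hana, Mae, Nia, Uma, Yul, Kai, Wes

Nia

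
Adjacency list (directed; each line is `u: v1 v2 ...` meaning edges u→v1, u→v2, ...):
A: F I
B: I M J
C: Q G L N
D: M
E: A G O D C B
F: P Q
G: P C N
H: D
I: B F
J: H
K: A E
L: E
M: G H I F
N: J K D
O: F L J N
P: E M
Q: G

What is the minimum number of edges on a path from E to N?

2

Level 0: E
Level 1: A, B, C, D, G, O
Level 2: F, I, J, L, M, N, P, Q
Level 3: H, K
N first appears at level 2.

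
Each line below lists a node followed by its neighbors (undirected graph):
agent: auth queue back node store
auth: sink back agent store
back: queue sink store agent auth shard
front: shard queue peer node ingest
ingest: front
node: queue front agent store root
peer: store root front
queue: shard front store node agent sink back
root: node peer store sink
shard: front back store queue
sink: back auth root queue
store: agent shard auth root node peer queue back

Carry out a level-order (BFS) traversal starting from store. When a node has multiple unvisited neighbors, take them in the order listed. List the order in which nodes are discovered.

store agent shard auth root node peer queue back front sink ingest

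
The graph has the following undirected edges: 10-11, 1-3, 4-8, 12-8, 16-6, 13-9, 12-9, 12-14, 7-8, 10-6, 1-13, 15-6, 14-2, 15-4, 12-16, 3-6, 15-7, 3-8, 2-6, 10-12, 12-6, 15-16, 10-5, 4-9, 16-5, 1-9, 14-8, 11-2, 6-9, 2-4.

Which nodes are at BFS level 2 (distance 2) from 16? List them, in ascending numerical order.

Level 0: 16
Level 1: 5, 6, 12, 15
Level 2: 2, 3, 4, 7, 8, 9, 10, 14
Level 3: 1, 11, 13

2, 3, 4, 7, 8, 9, 10, 14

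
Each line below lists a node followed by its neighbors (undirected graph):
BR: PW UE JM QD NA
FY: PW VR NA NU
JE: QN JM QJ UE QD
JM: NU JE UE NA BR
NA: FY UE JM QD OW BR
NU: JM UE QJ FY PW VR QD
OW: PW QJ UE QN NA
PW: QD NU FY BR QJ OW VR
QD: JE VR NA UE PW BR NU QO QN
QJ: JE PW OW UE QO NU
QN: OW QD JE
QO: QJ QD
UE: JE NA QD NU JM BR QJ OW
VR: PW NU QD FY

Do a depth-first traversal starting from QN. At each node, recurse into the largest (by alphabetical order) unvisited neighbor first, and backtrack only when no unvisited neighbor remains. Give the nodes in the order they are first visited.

QN → QD → VR → PW → QJ → UE → OW → NA → JM → NU → FY → JE → BR → QO

Visit QN
QN → QD
QD → VR
VR → PW
PW → QJ
QJ → UE
UE → OW
OW → NA
NA → JM
JM → NU
NU → FY
JM → JE
JM → BR
QJ → QO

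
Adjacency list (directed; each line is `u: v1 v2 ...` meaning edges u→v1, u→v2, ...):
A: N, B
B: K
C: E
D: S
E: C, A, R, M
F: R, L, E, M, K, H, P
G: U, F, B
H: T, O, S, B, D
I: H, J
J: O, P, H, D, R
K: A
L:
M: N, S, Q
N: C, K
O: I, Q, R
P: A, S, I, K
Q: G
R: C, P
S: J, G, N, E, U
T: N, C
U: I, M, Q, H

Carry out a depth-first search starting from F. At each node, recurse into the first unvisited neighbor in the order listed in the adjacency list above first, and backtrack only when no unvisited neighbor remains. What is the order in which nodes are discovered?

F -> R -> C -> E -> A -> N -> K -> B -> M -> S -> J -> O -> I -> H -> T -> D -> Q -> G -> U -> P -> L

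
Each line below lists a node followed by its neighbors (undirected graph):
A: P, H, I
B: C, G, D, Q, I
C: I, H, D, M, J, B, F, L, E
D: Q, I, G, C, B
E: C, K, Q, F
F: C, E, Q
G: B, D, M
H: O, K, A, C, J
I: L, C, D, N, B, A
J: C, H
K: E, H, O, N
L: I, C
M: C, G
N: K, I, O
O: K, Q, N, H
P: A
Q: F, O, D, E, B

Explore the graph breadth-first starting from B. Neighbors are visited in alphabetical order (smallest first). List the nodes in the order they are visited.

B C D G I Q E F H J L M A N O K P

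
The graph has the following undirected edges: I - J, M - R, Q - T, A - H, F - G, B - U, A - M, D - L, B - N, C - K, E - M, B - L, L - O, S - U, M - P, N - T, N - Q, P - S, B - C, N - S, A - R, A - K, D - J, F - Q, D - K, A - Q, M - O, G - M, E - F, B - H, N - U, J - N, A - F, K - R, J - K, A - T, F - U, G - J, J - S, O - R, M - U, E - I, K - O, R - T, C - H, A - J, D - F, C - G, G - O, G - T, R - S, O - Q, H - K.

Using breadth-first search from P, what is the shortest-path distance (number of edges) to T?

Level 0: P
Level 1: M, S
Level 2: A, E, G, J, N, O, R, U
Level 3: B, C, D, F, H, I, K, L, Q, T
T first appears at level 3.

3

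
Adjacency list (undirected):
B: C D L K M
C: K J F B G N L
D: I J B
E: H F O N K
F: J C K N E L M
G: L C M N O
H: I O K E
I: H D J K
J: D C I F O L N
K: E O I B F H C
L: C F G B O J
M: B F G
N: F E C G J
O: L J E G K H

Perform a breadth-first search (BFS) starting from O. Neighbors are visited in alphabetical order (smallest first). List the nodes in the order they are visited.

O E G H J K L F N C M I D B

Visit O; enqueue E, G, H, J, K, L → queue [E, G, H, J, K, L]
Visit E; enqueue F, N → queue [G, H, J, K, L, F, N]
Visit G; enqueue C, M → queue [H, J, K, L, F, N, C, M]
Visit H; enqueue I → queue [J, K, L, F, N, C, M, I]
Visit J; enqueue D → queue [K, L, F, N, C, M, I, D]
Visit K; enqueue B → queue [L, F, N, C, M, I, D, B]
Visit L → queue [F, N, C, M, I, D, B]
Visit F → queue [N, C, M, I, D, B]
Visit N → queue [C, M, I, D, B]
Visit C → queue [M, I, D, B]
Visit M → queue [I, D, B]
Visit I → queue [D, B]
Visit D → queue [B]
Visit B → queue []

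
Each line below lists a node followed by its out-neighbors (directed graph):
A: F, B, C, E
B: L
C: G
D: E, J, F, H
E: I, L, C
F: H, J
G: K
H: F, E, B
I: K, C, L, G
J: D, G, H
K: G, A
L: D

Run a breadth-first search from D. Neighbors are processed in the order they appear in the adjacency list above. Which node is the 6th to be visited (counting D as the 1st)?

Visit D; enqueue E, J, F, H → queue [E, J, F, H]
Visit E; enqueue I, L, C → queue [J, F, H, I, L, C]
Visit J; enqueue G → queue [F, H, I, L, C, G]
Visit F → queue [H, I, L, C, G]
Visit H; enqueue B → queue [I, L, C, G, B]
Visit I; enqueue K → queue [L, C, G, B, K]
Visit L → queue [C, G, B, K]
Visit C → queue [G, B, K]
Visit G → queue [B, K]
Visit B → queue [K]
Visit K; enqueue A → queue [A]
Visit A → queue []

Visit order: D, E, J, F, H, I, L, C, G, B, K, A

I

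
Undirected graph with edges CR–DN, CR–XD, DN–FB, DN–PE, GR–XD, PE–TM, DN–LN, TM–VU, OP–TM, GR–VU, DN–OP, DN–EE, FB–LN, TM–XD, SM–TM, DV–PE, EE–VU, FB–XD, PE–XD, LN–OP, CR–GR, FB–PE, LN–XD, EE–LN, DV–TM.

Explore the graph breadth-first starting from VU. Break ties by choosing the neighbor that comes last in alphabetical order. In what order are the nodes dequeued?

Visit VU; enqueue TM, GR, EE → queue [TM, GR, EE]
Visit TM; enqueue XD, SM, PE, OP, DV → queue [GR, EE, XD, SM, PE, OP, DV]
Visit GR; enqueue CR → queue [EE, XD, SM, PE, OP, DV, CR]
Visit EE; enqueue LN, DN → queue [XD, SM, PE, OP, DV, CR, LN, DN]
Visit XD; enqueue FB → queue [SM, PE, OP, DV, CR, LN, DN, FB]
Visit SM → queue [PE, OP, DV, CR, LN, DN, FB]
Visit PE → queue [OP, DV, CR, LN, DN, FB]
Visit OP → queue [DV, CR, LN, DN, FB]
Visit DV → queue [CR, LN, DN, FB]
Visit CR → queue [LN, DN, FB]
Visit LN → queue [DN, FB]
Visit DN → queue [FB]
Visit FB → queue []

VU, TM, GR, EE, XD, SM, PE, OP, DV, CR, LN, DN, FB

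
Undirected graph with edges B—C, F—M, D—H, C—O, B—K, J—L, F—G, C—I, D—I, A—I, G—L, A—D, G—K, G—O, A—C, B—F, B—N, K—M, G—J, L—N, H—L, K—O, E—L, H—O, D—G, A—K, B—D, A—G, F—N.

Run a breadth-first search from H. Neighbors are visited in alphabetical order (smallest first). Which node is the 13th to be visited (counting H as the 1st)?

K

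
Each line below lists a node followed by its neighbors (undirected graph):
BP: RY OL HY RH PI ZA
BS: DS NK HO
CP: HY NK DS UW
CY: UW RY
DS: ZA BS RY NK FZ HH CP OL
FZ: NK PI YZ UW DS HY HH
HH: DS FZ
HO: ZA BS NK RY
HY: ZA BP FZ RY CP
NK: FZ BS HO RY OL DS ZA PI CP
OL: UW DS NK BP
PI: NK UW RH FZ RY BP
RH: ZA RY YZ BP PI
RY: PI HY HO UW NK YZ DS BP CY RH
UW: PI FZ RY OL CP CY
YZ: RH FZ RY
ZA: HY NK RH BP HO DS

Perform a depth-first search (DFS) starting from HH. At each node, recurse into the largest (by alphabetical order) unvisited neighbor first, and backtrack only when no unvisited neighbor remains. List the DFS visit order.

Visit HH
HH → FZ
FZ → YZ
YZ → RY
RY → UW
UW → PI
PI → RH
RH → ZA
ZA → NK
NK → OL
OL → DS
DS → CP
CP → HY
HY → BP
DS → BS
BS → HO
UW → CY

HH FZ YZ RY UW PI RH ZA NK OL DS CP HY BP BS HO CY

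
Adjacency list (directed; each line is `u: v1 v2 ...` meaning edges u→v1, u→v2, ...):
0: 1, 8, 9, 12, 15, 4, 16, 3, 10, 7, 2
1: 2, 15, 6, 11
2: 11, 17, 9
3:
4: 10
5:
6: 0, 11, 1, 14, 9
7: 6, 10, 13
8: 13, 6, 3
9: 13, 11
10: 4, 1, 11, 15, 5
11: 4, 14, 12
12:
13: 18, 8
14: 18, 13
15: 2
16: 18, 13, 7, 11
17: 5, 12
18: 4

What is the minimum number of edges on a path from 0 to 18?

Level 0: 0
Level 1: 1, 2, 3, 4, 7, 8, 9, 10, 12, 15, 16
Level 2: 5, 6, 11, 13, 17, 18
Level 3: 14
18 first appears at level 2.

2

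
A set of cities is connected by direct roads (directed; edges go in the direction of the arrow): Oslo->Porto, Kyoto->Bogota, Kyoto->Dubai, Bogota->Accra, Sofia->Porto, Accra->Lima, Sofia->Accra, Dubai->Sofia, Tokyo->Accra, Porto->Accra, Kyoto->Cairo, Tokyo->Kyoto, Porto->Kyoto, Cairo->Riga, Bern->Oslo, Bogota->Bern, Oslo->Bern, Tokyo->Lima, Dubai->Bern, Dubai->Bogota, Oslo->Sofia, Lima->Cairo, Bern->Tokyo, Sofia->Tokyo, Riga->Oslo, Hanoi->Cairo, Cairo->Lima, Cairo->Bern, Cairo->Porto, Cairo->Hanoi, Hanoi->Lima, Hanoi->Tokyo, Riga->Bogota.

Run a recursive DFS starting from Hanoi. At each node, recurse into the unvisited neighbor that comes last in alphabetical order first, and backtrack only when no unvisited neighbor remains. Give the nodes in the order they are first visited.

Hanoi → Tokyo → Lima → Cairo → Riga → Oslo → Sofia → Porto → Kyoto → Dubai → Bogota → Bern → Accra

Visit Hanoi
Hanoi → Tokyo
Tokyo → Lima
Lima → Cairo
Cairo → Riga
Riga → Oslo
Oslo → Sofia
Sofia → Porto
Porto → Kyoto
Kyoto → Dubai
Dubai → Bogota
Bogota → Bern
Bogota → Accra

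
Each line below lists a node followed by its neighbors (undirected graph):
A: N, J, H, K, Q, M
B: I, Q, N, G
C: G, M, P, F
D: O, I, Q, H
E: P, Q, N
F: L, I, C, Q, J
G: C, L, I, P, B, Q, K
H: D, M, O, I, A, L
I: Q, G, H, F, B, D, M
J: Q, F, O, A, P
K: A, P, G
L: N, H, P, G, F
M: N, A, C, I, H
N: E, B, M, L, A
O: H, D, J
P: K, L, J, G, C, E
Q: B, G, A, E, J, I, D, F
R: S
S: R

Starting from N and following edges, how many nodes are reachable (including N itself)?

17

BFS from N visits: N, E, B, M, L, A, P, Q, I, G, C, H, F, J, K, D, O
Reachable nodes: 17 of 19 total.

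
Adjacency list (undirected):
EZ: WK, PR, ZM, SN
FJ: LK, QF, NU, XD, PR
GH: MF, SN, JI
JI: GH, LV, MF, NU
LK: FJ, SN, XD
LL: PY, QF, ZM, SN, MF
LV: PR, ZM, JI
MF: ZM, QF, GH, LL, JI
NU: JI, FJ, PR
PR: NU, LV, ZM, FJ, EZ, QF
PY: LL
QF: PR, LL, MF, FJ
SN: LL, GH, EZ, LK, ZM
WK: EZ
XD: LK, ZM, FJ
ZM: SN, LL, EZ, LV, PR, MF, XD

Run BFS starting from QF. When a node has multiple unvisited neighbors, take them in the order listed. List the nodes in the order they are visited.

Visit QF; enqueue PR, LL, MF, FJ → queue [PR, LL, MF, FJ]
Visit PR; enqueue NU, LV, ZM, EZ → queue [LL, MF, FJ, NU, LV, ZM, EZ]
Visit LL; enqueue PY, SN → queue [MF, FJ, NU, LV, ZM, EZ, PY, SN]
Visit MF; enqueue GH, JI → queue [FJ, NU, LV, ZM, EZ, PY, SN, GH, JI]
Visit FJ; enqueue LK, XD → queue [NU, LV, ZM, EZ, PY, SN, GH, JI, LK, XD]
Visit NU → queue [LV, ZM, EZ, PY, SN, GH, JI, LK, XD]
Visit LV → queue [ZM, EZ, PY, SN, GH, JI, LK, XD]
Visit ZM → queue [EZ, PY, SN, GH, JI, LK, XD]
Visit EZ; enqueue WK → queue [PY, SN, GH, JI, LK, XD, WK]
Visit PY → queue [SN, GH, JI, LK, XD, WK]
Visit SN → queue [GH, JI, LK, XD, WK]
Visit GH → queue [JI, LK, XD, WK]
Visit JI → queue [LK, XD, WK]
Visit LK → queue [XD, WK]
Visit XD → queue [WK]
Visit WK → queue []

QF, PR, LL, MF, FJ, NU, LV, ZM, EZ, PY, SN, GH, JI, LK, XD, WK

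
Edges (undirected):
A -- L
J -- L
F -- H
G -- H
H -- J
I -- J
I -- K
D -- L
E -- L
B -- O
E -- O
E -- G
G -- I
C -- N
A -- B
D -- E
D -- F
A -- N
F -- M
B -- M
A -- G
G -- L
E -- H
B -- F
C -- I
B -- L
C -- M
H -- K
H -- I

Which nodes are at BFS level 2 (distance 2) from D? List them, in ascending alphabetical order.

A, B, G, H, J, M, O

Level 0: D
Level 1: E, F, L
Level 2: A, B, G, H, J, M, O
Level 3: C, I, K, N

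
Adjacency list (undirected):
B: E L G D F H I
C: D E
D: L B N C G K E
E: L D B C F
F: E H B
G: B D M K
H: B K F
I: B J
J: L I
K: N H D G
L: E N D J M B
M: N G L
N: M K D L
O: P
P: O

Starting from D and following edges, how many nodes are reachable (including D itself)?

13

BFS from D visits: D, B, C, E, G, K, L, N, F, H, I, M, J
Reachable nodes: 13 of 15 total.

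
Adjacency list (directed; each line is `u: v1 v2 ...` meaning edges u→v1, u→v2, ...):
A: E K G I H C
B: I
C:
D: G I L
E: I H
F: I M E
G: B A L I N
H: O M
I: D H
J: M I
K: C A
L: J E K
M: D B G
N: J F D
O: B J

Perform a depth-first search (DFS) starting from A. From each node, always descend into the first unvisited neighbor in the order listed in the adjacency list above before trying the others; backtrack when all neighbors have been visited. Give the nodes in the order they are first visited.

A, E, I, D, G, B, L, J, M, K, C, N, F, H, O

Visit A
A → E
E → I
I → D
D → G
G → B
G → L
L → J
J → M
L → K
K → C
G → N
N → F
I → H
H → O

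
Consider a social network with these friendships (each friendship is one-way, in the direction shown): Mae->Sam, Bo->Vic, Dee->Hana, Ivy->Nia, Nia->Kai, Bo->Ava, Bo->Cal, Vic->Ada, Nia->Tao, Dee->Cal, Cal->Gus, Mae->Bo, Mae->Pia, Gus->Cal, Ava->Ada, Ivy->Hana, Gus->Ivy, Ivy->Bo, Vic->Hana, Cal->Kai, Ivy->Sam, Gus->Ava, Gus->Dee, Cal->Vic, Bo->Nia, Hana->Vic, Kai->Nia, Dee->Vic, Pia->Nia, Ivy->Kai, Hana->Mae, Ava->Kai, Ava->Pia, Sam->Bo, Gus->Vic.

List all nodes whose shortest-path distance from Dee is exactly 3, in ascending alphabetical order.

Level 0: Dee
Level 1: Cal, Hana, Vic
Level 2: Ada, Gus, Kai, Mae
Level 3: Ava, Bo, Ivy, Nia, Pia, Sam
Level 4: Tao

Ava, Bo, Ivy, Nia, Pia, Sam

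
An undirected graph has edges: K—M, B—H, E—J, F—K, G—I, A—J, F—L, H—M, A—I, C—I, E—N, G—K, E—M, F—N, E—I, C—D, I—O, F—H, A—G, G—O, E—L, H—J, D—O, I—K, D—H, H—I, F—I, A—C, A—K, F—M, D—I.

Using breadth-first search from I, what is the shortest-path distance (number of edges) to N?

Level 0: I
Level 1: A, C, D, E, F, G, H, K, O
Level 2: B, J, L, M, N
N first appears at level 2.

2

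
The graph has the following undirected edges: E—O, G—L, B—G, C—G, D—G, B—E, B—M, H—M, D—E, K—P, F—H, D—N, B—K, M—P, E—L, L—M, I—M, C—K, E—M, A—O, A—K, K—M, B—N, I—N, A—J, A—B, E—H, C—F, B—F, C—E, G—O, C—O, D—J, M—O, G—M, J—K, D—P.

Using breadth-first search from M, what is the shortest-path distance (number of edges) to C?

2

Level 0: M
Level 1: B, E, G, H, I, K, L, O, P
Level 2: A, C, D, F, J, N
C first appears at level 2.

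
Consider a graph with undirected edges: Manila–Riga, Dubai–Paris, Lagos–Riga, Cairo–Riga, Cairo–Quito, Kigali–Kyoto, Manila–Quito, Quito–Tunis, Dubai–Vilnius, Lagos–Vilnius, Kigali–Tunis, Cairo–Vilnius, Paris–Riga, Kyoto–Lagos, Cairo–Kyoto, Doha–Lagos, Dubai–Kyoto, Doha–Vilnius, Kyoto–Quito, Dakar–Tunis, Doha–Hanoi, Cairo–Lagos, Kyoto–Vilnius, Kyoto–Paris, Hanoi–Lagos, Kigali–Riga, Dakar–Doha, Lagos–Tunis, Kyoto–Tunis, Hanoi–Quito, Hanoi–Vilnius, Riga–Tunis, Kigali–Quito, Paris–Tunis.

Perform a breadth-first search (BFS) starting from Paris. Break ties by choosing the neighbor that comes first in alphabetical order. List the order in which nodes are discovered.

Paris, Dubai, Kyoto, Riga, Tunis, Vilnius, Cairo, Kigali, Lagos, Quito, Manila, Dakar, Doha, Hanoi

Visit Paris; enqueue Dubai, Kyoto, Riga, Tunis → queue [Dubai, Kyoto, Riga, Tunis]
Visit Dubai; enqueue Vilnius → queue [Kyoto, Riga, Tunis, Vilnius]
Visit Kyoto; enqueue Cairo, Kigali, Lagos, Quito → queue [Riga, Tunis, Vilnius, Cairo, Kigali, Lagos, Quito]
Visit Riga; enqueue Manila → queue [Tunis, Vilnius, Cairo, Kigali, Lagos, Quito, Manila]
Visit Tunis; enqueue Dakar → queue [Vilnius, Cairo, Kigali, Lagos, Quito, Manila, Dakar]
Visit Vilnius; enqueue Doha, Hanoi → queue [Cairo, Kigali, Lagos, Quito, Manila, Dakar, Doha, Hanoi]
Visit Cairo → queue [Kigali, Lagos, Quito, Manila, Dakar, Doha, Hanoi]
Visit Kigali → queue [Lagos, Quito, Manila, Dakar, Doha, Hanoi]
Visit Lagos → queue [Quito, Manila, Dakar, Doha, Hanoi]
Visit Quito → queue [Manila, Dakar, Doha, Hanoi]
Visit Manila → queue [Dakar, Doha, Hanoi]
Visit Dakar → queue [Doha, Hanoi]
Visit Doha → queue [Hanoi]
Visit Hanoi → queue []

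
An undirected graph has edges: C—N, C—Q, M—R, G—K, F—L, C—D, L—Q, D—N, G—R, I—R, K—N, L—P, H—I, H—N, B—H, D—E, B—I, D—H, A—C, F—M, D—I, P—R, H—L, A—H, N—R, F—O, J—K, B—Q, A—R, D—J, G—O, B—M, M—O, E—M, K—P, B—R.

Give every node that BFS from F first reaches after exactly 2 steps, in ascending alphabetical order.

B, E, G, H, P, Q, R

Level 0: F
Level 1: L, M, O
Level 2: B, E, G, H, P, Q, R
Level 3: A, C, D, I, K, N
Level 4: J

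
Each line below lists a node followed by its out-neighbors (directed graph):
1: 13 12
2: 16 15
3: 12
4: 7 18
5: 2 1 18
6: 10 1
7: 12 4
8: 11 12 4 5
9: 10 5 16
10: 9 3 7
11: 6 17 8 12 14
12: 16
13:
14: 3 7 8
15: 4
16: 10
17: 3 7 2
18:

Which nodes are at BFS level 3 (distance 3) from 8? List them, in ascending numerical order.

3, 10, 13, 15

Level 0: 8
Level 1: 4, 5, 11, 12
Level 2: 1, 2, 6, 7, 14, 16, 17, 18
Level 3: 3, 10, 13, 15
Level 4: 9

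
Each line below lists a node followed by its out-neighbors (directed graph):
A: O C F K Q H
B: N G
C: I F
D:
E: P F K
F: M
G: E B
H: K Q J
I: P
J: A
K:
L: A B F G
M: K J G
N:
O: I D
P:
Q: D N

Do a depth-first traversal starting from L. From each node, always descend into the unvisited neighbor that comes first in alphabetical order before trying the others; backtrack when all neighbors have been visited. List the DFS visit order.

Visit L
L → A
A → C
C → F
F → M
M → G
G → B
B → N
G → E
E → K
E → P
M → J
C → I
A → H
H → Q
Q → D
A → O

L → A → C → F → M → G → B → N → E → K → P → J → I → H → Q → D → O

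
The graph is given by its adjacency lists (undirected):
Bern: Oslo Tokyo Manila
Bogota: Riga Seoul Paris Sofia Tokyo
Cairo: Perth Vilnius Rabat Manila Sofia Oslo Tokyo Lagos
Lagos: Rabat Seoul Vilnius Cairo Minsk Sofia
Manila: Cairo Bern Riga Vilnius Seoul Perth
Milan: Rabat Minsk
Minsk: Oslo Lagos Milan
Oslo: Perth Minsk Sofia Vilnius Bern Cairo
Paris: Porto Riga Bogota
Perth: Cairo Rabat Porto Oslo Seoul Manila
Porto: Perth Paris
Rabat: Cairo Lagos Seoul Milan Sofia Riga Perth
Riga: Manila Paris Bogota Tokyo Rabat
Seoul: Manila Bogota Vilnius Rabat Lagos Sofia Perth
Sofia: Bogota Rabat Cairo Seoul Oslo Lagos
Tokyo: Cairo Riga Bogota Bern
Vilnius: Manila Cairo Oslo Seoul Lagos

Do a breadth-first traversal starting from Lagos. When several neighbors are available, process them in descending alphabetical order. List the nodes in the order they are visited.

Lagos -> Vilnius -> Sofia -> Seoul -> Rabat -> Minsk -> Cairo -> Oslo -> Manila -> Bogota -> Perth -> Riga -> Milan -> Tokyo -> Bern -> Paris -> Porto

Visit Lagos; enqueue Vilnius, Sofia, Seoul, Rabat, Minsk, Cairo → queue [Vilnius, Sofia, Seoul, Rabat, Minsk, Cairo]
Visit Vilnius; enqueue Oslo, Manila → queue [Sofia, Seoul, Rabat, Minsk, Cairo, Oslo, Manila]
Visit Sofia; enqueue Bogota → queue [Seoul, Rabat, Minsk, Cairo, Oslo, Manila, Bogota]
Visit Seoul; enqueue Perth → queue [Rabat, Minsk, Cairo, Oslo, Manila, Bogota, Perth]
Visit Rabat; enqueue Riga, Milan → queue [Minsk, Cairo, Oslo, Manila, Bogota, Perth, Riga, Milan]
Visit Minsk → queue [Cairo, Oslo, Manila, Bogota, Perth, Riga, Milan]
Visit Cairo; enqueue Tokyo → queue [Oslo, Manila, Bogota, Perth, Riga, Milan, Tokyo]
Visit Oslo; enqueue Bern → queue [Manila, Bogota, Perth, Riga, Milan, Tokyo, Bern]
Visit Manila → queue [Bogota, Perth, Riga, Milan, Tokyo, Bern]
Visit Bogota; enqueue Paris → queue [Perth, Riga, Milan, Tokyo, Bern, Paris]
Visit Perth; enqueue Porto → queue [Riga, Milan, Tokyo, Bern, Paris, Porto]
Visit Riga → queue [Milan, Tokyo, Bern, Paris, Porto]
Visit Milan → queue [Tokyo, Bern, Paris, Porto]
Visit Tokyo → queue [Bern, Paris, Porto]
Visit Bern → queue [Paris, Porto]
Visit Paris → queue [Porto]
Visit Porto → queue []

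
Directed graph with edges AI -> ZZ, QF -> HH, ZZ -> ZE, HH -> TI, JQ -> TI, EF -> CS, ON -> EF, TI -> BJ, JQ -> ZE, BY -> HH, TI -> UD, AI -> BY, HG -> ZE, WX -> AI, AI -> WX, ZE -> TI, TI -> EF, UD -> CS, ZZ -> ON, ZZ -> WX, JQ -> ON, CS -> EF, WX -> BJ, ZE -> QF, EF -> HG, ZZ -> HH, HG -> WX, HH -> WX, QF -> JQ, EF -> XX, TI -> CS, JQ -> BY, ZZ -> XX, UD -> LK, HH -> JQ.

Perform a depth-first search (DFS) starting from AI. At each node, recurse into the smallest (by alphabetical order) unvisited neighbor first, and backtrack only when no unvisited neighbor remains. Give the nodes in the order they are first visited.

AI, BY, HH, JQ, ON, EF, CS, HG, WX, BJ, ZE, QF, TI, UD, LK, XX, ZZ

Visit AI
AI → BY
BY → HH
HH → JQ
JQ → ON
ON → EF
EF → CS
EF → HG
HG → WX
WX → BJ
HG → ZE
ZE → QF
ZE → TI
TI → UD
UD → LK
EF → XX
AI → ZZ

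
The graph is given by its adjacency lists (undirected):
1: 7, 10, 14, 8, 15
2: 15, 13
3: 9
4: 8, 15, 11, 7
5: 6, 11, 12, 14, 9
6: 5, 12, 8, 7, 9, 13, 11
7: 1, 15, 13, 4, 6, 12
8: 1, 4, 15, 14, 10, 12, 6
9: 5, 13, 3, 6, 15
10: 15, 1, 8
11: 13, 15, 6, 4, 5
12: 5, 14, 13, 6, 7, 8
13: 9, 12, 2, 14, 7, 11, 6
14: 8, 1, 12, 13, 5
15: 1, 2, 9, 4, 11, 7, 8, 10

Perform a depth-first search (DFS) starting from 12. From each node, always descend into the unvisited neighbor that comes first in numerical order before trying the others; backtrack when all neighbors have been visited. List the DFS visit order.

12 → 5 → 6 → 7 → 1 → 8 → 4 → 11 → 13 → 2 → 15 → 9 → 3 → 10 → 14

Visit 12
12 → 5
5 → 6
6 → 7
7 → 1
1 → 8
8 → 4
4 → 11
11 → 13
13 → 2
2 → 15
15 → 9
9 → 3
15 → 10
13 → 14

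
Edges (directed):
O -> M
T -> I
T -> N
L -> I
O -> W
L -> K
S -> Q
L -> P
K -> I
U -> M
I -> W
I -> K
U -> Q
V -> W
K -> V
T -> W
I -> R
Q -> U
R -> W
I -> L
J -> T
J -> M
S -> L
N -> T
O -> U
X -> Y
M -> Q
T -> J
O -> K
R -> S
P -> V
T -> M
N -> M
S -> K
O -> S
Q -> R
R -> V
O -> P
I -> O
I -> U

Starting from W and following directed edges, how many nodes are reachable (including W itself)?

1

BFS from W visits: W
Reachable nodes: 1 of 17 total.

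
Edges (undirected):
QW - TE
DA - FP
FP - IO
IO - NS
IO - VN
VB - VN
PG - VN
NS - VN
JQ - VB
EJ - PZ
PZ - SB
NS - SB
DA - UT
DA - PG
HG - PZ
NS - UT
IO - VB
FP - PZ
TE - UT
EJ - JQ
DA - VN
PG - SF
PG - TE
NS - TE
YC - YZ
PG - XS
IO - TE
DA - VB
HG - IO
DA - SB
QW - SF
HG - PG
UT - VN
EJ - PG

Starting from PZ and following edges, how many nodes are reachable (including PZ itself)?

BFS from PZ visits: PZ, SB, HG, FP, EJ, NS, DA, PG, IO, JQ, VN, UT, TE, VB, XS, SF, QW
Reachable nodes: 17 of 19 total.

17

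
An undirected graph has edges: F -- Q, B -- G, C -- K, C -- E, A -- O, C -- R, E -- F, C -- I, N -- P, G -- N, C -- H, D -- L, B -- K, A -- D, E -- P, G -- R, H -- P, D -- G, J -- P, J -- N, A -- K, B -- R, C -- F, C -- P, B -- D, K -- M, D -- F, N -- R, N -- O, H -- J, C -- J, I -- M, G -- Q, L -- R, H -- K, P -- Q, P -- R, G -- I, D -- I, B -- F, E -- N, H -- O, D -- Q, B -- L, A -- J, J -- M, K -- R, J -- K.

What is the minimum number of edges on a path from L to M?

Level 0: L
Level 1: B, D, R
Level 2: A, C, F, G, I, K, N, P, Q
Level 3: E, H, J, M, O
M first appears at level 3.

3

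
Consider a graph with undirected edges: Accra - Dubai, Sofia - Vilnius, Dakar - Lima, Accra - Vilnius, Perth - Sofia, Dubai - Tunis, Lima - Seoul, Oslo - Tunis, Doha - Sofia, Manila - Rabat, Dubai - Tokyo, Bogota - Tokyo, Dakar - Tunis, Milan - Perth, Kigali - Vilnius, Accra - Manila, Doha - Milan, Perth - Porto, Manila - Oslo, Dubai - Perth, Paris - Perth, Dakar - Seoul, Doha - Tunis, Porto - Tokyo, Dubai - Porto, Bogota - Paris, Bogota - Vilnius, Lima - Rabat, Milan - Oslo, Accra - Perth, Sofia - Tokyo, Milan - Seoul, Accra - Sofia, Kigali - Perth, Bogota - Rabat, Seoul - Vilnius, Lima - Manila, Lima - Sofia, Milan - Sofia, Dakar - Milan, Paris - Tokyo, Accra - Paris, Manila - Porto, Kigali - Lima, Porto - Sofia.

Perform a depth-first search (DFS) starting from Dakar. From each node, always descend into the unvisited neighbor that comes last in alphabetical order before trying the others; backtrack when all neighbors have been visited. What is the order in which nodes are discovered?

Dakar Tunis Oslo Milan Sofia Vilnius Seoul Lima Rabat Manila Porto Tokyo Paris Perth Kigali Dubai Accra Bogota Doha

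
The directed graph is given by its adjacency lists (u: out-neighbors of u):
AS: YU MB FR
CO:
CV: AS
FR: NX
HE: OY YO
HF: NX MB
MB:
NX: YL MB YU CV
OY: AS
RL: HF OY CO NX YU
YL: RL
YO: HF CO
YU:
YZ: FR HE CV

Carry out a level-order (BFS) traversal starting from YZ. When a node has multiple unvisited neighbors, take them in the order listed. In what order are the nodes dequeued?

Visit YZ; enqueue FR, HE, CV → queue [FR, HE, CV]
Visit FR; enqueue NX → queue [HE, CV, NX]
Visit HE; enqueue OY, YO → queue [CV, NX, OY, YO]
Visit CV; enqueue AS → queue [NX, OY, YO, AS]
Visit NX; enqueue YL, MB, YU → queue [OY, YO, AS, YL, MB, YU]
Visit OY → queue [YO, AS, YL, MB, YU]
Visit YO; enqueue HF, CO → queue [AS, YL, MB, YU, HF, CO]
Visit AS → queue [YL, MB, YU, HF, CO]
Visit YL; enqueue RL → queue [MB, YU, HF, CO, RL]
Visit MB → queue [YU, HF, CO, RL]
Visit YU → queue [HF, CO, RL]
Visit HF → queue [CO, RL]
Visit CO → queue [RL]
Visit RL → queue []

YZ FR HE CV NX OY YO AS YL MB YU HF CO RL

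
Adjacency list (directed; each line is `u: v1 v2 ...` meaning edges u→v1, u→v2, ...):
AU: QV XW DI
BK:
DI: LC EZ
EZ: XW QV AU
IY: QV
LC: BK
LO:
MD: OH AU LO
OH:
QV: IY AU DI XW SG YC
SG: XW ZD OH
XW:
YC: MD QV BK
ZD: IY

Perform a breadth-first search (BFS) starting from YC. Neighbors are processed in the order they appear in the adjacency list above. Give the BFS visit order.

Visit YC; enqueue MD, QV, BK → queue [MD, QV, BK]
Visit MD; enqueue OH, AU, LO → queue [QV, BK, OH, AU, LO]
Visit QV; enqueue IY, DI, XW, SG → queue [BK, OH, AU, LO, IY, DI, XW, SG]
Visit BK → queue [OH, AU, LO, IY, DI, XW, SG]
Visit OH → queue [AU, LO, IY, DI, XW, SG]
Visit AU → queue [LO, IY, DI, XW, SG]
Visit LO → queue [IY, DI, XW, SG]
Visit IY → queue [DI, XW, SG]
Visit DI; enqueue LC, EZ → queue [XW, SG, LC, EZ]
Visit XW → queue [SG, LC, EZ]
Visit SG; enqueue ZD → queue [LC, EZ, ZD]
Visit LC → queue [EZ, ZD]
Visit EZ → queue [ZD]
Visit ZD → queue []

YC MD QV BK OH AU LO IY DI XW SG LC EZ ZD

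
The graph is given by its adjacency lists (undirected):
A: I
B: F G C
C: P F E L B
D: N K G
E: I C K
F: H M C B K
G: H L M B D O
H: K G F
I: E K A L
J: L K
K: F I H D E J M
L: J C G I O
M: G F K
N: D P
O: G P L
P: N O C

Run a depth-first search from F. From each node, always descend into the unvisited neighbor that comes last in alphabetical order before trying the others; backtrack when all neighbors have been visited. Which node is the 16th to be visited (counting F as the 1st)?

Visit F
F → M
M → K
K → J
J → L
L → O
O → P
P → N
N → D
D → G
G → H
G → B
B → C
C → E
E → I
I → A

Visit order: F, M, K, J, L, O, P, N, D, G, H, B, C, E, I, A

A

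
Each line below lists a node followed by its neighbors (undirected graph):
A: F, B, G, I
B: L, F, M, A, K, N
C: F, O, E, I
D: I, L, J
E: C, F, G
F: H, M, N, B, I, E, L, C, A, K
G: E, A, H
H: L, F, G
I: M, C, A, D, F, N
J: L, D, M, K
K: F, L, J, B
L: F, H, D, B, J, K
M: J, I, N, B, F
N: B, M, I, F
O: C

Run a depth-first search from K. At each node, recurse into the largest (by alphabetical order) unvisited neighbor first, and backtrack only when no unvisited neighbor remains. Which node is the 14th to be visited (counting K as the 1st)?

B

Visit K
K → L
L → J
J → M
M → N
N → I
I → F
F → H
H → G
G → E
E → C
C → O
G → A
A → B
I → D

Visit order: K, L, J, M, N, I, F, H, G, E, C, O, A, B, D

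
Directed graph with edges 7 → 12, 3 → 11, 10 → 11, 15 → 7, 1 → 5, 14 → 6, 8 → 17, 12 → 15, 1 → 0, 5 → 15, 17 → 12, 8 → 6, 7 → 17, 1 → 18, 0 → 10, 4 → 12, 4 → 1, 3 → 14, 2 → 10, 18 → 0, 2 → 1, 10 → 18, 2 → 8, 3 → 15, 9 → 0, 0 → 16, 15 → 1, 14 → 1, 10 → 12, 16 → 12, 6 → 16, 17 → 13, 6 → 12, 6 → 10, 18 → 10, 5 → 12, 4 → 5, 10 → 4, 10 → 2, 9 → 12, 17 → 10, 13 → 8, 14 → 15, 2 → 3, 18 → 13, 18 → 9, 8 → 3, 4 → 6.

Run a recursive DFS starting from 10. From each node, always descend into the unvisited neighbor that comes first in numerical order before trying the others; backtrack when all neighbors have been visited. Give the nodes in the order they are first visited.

10, 2, 1, 0, 16, 12, 15, 7, 17, 13, 8, 3, 11, 14, 6, 5, 18, 9, 4

Visit 10
10 → 2
2 → 1
1 → 0
0 → 16
16 → 12
12 → 15
15 → 7
7 → 17
17 → 13
13 → 8
8 → 3
3 → 11
3 → 14
14 → 6
1 → 5
1 → 18
18 → 9
10 → 4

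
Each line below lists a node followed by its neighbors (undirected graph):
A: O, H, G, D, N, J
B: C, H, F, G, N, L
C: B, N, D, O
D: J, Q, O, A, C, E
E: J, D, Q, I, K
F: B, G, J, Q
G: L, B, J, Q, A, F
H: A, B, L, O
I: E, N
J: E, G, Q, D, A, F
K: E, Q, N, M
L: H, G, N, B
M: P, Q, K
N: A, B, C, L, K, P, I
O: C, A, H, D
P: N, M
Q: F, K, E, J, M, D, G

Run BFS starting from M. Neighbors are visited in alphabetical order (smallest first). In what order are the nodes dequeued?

M, K, P, Q, E, N, D, F, G, J, I, A, B, C, L, O, H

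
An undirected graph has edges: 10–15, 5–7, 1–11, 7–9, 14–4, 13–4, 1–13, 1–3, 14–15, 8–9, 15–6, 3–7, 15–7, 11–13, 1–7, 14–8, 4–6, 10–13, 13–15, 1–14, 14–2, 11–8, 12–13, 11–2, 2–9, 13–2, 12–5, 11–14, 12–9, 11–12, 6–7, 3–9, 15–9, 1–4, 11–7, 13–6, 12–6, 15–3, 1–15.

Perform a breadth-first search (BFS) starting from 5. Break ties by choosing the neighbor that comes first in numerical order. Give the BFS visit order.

Visit 5; enqueue 7, 12 → queue [7, 12]
Visit 7; enqueue 1, 3, 6, 9, 11, 15 → queue [12, 1, 3, 6, 9, 11, 15]
Visit 12; enqueue 13 → queue [1, 3, 6, 9, 11, 15, 13]
Visit 1; enqueue 4, 14 → queue [3, 6, 9, 11, 15, 13, 4, 14]
Visit 3 → queue [6, 9, 11, 15, 13, 4, 14]
Visit 6 → queue [9, 11, 15, 13, 4, 14]
Visit 9; enqueue 2, 8 → queue [11, 15, 13, 4, 14, 2, 8]
Visit 11 → queue [15, 13, 4, 14, 2, 8]
Visit 15; enqueue 10 → queue [13, 4, 14, 2, 8, 10]
Visit 13 → queue [4, 14, 2, 8, 10]
Visit 4 → queue [14, 2, 8, 10]
Visit 14 → queue [2, 8, 10]
Visit 2 → queue [8, 10]
Visit 8 → queue [10]
Visit 10 → queue []

5 7 12 1 3 6 9 11 15 13 4 14 2 8 10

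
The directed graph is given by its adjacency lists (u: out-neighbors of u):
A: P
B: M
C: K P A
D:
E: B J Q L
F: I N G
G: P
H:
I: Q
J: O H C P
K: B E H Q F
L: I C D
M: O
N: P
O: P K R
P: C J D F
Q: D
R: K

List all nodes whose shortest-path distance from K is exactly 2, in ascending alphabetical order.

Level 0: K
Level 1: B, E, F, H, Q
Level 2: D, G, I, J, L, M, N
Level 3: C, O, P
Level 4: A, R

D, G, I, J, L, M, N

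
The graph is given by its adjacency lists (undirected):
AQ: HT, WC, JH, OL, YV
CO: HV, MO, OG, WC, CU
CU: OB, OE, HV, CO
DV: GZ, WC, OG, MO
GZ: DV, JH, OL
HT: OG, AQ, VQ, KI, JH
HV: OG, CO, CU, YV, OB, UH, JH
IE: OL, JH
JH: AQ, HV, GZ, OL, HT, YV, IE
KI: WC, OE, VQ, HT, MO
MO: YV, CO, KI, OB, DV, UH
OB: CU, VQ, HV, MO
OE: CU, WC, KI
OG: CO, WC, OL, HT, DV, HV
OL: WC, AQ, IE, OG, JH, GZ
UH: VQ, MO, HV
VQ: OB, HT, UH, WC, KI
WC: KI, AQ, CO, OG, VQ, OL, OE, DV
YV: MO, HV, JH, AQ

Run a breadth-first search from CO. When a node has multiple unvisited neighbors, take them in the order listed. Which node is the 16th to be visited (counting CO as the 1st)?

VQ

Visit CO; enqueue HV, MO, OG, WC, CU → queue [HV, MO, OG, WC, CU]
Visit HV; enqueue YV, OB, UH, JH → queue [MO, OG, WC, CU, YV, OB, UH, JH]
Visit MO; enqueue KI, DV → queue [OG, WC, CU, YV, OB, UH, JH, KI, DV]
Visit OG; enqueue OL, HT → queue [WC, CU, YV, OB, UH, JH, KI, DV, OL, HT]
Visit WC; enqueue AQ, VQ, OE → queue [CU, YV, OB, UH, JH, KI, DV, OL, HT, AQ, VQ, OE]
Visit CU → queue [YV, OB, UH, JH, KI, DV, OL, HT, AQ, VQ, OE]
Visit YV → queue [OB, UH, JH, KI, DV, OL, HT, AQ, VQ, OE]
Visit OB → queue [UH, JH, KI, DV, OL, HT, AQ, VQ, OE]
Visit UH → queue [JH, KI, DV, OL, HT, AQ, VQ, OE]
Visit JH; enqueue GZ, IE → queue [KI, DV, OL, HT, AQ, VQ, OE, GZ, IE]
Visit KI → queue [DV, OL, HT, AQ, VQ, OE, GZ, IE]
Visit DV → queue [OL, HT, AQ, VQ, OE, GZ, IE]
Visit OL → queue [HT, AQ, VQ, OE, GZ, IE]
Visit HT → queue [AQ, VQ, OE, GZ, IE]
Visit AQ → queue [VQ, OE, GZ, IE]
Visit VQ → queue [OE, GZ, IE]
Visit OE → queue [GZ, IE]
Visit GZ → queue [IE]
Visit IE → queue []

Visit order: CO, HV, MO, OG, WC, CU, YV, OB, UH, JH, KI, DV, OL, HT, AQ, VQ, OE, GZ, IE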